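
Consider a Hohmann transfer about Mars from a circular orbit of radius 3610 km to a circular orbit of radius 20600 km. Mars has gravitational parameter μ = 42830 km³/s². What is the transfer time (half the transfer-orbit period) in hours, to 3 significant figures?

t = 5.62 hours

Transfer-ellipse semi-major axis a_t = (r₁ + r₂)/2 = (3610 + 20600)/2 = 12105 km.
Transfer time t = π√(a_t³/μ) = π√((12105)³ / 42830) = 20220 s.
Converting: 20220 s ÷ 3600 s/hour = 5.62 hours.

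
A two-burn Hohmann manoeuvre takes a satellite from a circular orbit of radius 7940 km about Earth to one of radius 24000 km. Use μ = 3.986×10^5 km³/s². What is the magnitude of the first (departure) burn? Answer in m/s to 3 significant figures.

The Hohmann ellipse has a_t = (r₁ + r₂)/2 = 15970 km.
On the circular orbit at r = 7940 km, v_c = √(μ/r) = 7.085 km/s.
Vis-viva on the transfer ellipse at r = 7940 km gives v_t = √[μ(2/r − 1/a_t)] = 8.686 km/s.
Δv₁ = |v_t − v_c| = |8.686 − 7.085| = 1.601 km/s.

Δv₁ = 1600 m/s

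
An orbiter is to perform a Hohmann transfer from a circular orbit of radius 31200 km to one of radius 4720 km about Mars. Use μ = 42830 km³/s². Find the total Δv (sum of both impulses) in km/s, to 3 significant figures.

The Hohmann ellipse has a_t = (r₁ + r₂)/2 = 17960 km.
At r₁ the circular-orbit speed is v₁ = √(μ/r₁) = 1.1716 km/s.
On the transfer ellipse at r₁, vis-viva gives v_a = √[μ(2/r₁ − 1/a_t)] = 0.60064 km/s.
First burn Δv₁ = |v_a − v₁| = 0.5710 km/s.
At r₂, v₂ = √(μ/r₂) = 3.012 km/s.
Transfer-orbit speed at r₂: v_p = √[μ(2/r₂ − 1/a_t)] = 3.970 km/s.
Second burn Δv₂ = |v₂ − v_p| = 0.9580 km/s.
Δv = Δv₁ + Δv₂ = 0.5710 + 0.9580 = 1.529 km/s.

Δv = 1.53 km/s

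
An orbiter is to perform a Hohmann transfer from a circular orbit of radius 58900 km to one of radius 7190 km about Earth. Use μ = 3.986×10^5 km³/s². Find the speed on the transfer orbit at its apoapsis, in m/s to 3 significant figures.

The Hohmann ellipse has a_t = (r₁ + r₂)/2 = 33045 km.
The apoapsis of the transfer ellipse is at r = 58900 km.
From the vis-viva equation, v = √[μ(2/r − 1/a_t)] = 1.213 km/s.

v = 1210 m/s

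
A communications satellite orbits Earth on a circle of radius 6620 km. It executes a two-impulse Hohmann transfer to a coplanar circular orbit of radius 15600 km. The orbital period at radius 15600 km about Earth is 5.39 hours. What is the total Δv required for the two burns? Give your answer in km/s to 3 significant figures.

Δv = 2.59 km/s

From Kepler's third law T² = 4π²r³/μ at r = 15600 km, T = 5.39 hours = 5.39 × 3600 s = 19404 s: μ = 4π²r³/T² = 3.98062×10^5 km³/s².
Transfer-ellipse semi-major axis a_t = (r₁ + r₂)/2 = (6620 + 15600)/2 = 11110 km.
Circular speed at r₁: v₁ = √(μ/r₁) = √(3.98062×10^5/6620) = 7.7544 km/s.
Transfer-orbit speed at r₁ (vis-viva): v_p = √[μ(2/r₁ − 1/a_t)] = 9.1887 km/s.
First burn Δv₁ = |v_p − v₁| = 1.434 km/s.
Circular speed at r₂: v₂ = √(μ/r₂) = 5.051 km/s.
Transfer-orbit speed at r₂: v_a = √[μ(2/r₂ − 1/a_t)] = 3.899 km/s.
Second burn Δv₂ = |v₂ − v_a| = 1.152 km/s.
Δv = Δv₁ + Δv₂ = 1.434 + 1.152 = 2.586 km/s.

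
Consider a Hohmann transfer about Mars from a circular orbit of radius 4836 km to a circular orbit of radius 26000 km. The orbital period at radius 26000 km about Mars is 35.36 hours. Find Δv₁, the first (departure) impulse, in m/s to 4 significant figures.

Δv₁ = 888.5 m/s

From Kepler's third law T² = 4π²r³/μ at r = 26000 km, T = 35.36 hours = 35.36 × 3600 s = 1.27296×10^5 s: μ = 4π²r³/T² = 42820.4 km³/s².
Semi-major axis of the transfer orbit: a_t = (4836 + 26000)/2 = 15418 km.
Circular speed at r = 4836 km: v_c = √(μ/r) = 2.9757 km/s.
Vis-viva on the transfer ellipse at r = 4836 km gives v_t = √[μ(2/r − 1/a_t)] = 3.8642 km/s.
Δv₁ = |v_t − v_c| = |3.8642 − 2.9757| = 0.8885 km/s.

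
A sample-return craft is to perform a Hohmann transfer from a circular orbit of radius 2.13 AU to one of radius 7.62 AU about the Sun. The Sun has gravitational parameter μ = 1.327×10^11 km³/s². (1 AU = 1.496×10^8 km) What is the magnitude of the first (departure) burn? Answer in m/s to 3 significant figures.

In km: r₁ = 2.13 × 1.496×10^8 = 3.18648×10^8 km; r₂ = 7.62 × 1.496×10^8 = 1.139952×10^9 km.
Transfer-ellipse semi-major axis a_t = (r₁ + r₂)/2 = (3.18648×10^8 + 1.139952×10^9)/2 = 7.293×10^8 km.
On the circular orbit at r = 3.18648×10^8 km, v_c = √(μ/r) = 20.407 km/s.
Transfer-orbit speed at the same r (vis-viva, a = a_t): v_t = √[μ(2/r − 1/a_t)] = 25.513 km/s.
Δv₁ = |v_t − v_c| = |25.513 − 20.407| = 5.106 km/s.

Δv₁ = 5110 m/s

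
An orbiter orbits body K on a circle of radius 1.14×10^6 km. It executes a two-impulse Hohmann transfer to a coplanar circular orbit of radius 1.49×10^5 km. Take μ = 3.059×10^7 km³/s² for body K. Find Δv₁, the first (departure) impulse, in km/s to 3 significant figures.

The Hohmann ellipse has a_t = (r₁ + r₂)/2 = 6.445×10^5 km.
On the circular orbit at r = 1.140×10^6 km, v_c = √(μ/r) = 5.180 km/s.
Vis-viva on the transfer ellipse at r = 1.140×10^6 km gives v_t = √[μ(2/r − 1/a_t)] = 2.491 km/s.
Δv₁ = |v_t − v_c| = |2.491 − 5.180| = 2.689 km/s.

Δv₁ = 2.69 km/s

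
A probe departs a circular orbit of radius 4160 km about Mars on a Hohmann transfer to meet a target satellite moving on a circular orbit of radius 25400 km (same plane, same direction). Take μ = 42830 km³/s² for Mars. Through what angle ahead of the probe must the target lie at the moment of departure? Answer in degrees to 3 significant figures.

Semi-major axis of the transfer orbit: a_t = (4160 + 25400)/2 = 14780 km.
The half-period of the transfer ellipse is t = π√(a_t³/μ) = 27276 s.
The target's mean motion on its circular orbit is ω₂ = √(μ/r₂³) = 5.1124×10^-5 rad/s.
Angle swept by the target during transfer: ω₂·t = 1.3945 rad = 79.90°.
Arrival is 180° from departure on the ellipse, so φ = 180° − 79.90° = 100°.

φ = 100°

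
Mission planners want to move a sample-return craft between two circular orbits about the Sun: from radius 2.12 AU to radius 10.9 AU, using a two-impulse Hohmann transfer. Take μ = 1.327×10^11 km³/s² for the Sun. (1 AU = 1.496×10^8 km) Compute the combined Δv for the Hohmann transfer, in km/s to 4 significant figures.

In km: r₁ = 2.12 × 1.496×10^8 = 3.17152×10^8 km; r₂ = 10.9 × 1.496×10^8 = 1.63064×10^9 km.
Semi-major axis of the transfer orbit: a_t = (3.17152×10^8 + 1.63064×10^9)/2 = 9.73896×10^8 km.
Circular speed at r₁: v₁ = √(μ/r₁) = √(1.327×10^11/3.17152×10^8) = 20.455 km/s.
On the transfer ellipse at r₁, v² = μ(2/r − 1/a) gives v_p = √[μ(2/r₁ − 1/a_t)] = 26.468 km/s.
First burn Δv₁ = |v_p − v₁| = 6.013 km/s.
Circular speed at r₂: v₂ = √(μ/r₂) = 9.021 km/s.
Transfer-orbit speed at r₂: v_a = √[μ(2/r₂ − 1/a_t)] = 5.148 km/s.
Second burn Δv₂ = |v₂ − v_a| = 3.873 km/s.
Total Δv = Δv₁ + Δv₂ = 9.886 km/s.

Δv = 9.886 km/s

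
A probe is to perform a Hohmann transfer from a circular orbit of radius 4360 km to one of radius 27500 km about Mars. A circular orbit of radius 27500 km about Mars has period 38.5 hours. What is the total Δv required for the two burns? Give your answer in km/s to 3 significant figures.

Δv = 1.58 km/s

From Kepler's third law T² = 4π²r³/μ at r = 27500 km, T = 38.5 hours = 38.5 × 3600 s = 1.386×10^5 s: μ = 4π²r³/T² = 42739.7 km³/s².
Transfer-ellipse semi-major axis a_t = (r₁ + r₂)/2 = (4360 + 27500)/2 = 15930 km.
Circular speed at r₁: v₁ = √(μ/r₁) = √(42739.7/4360) = 3.1309 km/s.
On the transfer ellipse at r₁, vis-viva equation gives v_p = √[μ(2/r₁ − 1/a_t)] = 4.1137 km/s.
First burn Δv₁ = |v_p − v₁| = 0.9828 km/s.
At r₂, v₂ = √(μ/r₂) = 1.2467 km/s.
Transfer-orbit speed at r₂: v_a = √[μ(2/r₂ − 1/a_t)] = 0.65221 km/s.
Second burn Δv₂ = |v₂ − v_a| = 0.5945 km/s.
Δv = Δv₁ + Δv₂ = 0.9828 + 0.5945 = 1.577 km/s.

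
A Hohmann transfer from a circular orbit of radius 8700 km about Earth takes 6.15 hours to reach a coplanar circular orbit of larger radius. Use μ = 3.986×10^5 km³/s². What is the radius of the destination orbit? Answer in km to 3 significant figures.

Transfer time t = 6.15 hours = 22140 s, and t = π√(a_t³/μ).
So a_t = (μ t²/π²)^(1/3) = (3.986×10^5 × (22140)² / π²)^(1/3) = 27052 km.
Since a_t = (r₁ + r₂)/2, r₂ = 2a_t − r₁ = 2×27052 − 8700 = 45404 km.

r₂ = 45400 km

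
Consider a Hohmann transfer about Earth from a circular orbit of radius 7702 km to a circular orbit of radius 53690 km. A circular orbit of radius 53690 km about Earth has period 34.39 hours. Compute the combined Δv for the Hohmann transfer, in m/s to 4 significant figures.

From Kepler's third law T² = 4π²r³/μ at r = 53690 km, T = 34.39 hours = 34.39 × 3600 s = 1.23804×10^5 s: μ = 4π²r³/T² = 3.98631×10^5 km³/s².
Semi-major axis of the transfer orbit: a_t = (7702 + 53690)/2 = 30696 km.
At r₁ the circular-orbit speed is v₁ = √(μ/r₁) = 7.1942 km/s.
Transfer-orbit speed at r₁ (vis-viva): v_p = √[μ(2/r₁ − 1/a_t)] = 9.5146 km/s.
First burn Δv₁ = |v_p − v₁| = 2.320 km/s.
Circular speed at r₂: v₂ = √(μ/r₂) = 2.725 km/s.
Transfer-orbit speed at r₂: v_a = √[μ(2/r₂ − 1/a_t)] = 1.365 km/s.
Second burn Δv₂ = |v₂ − v_a| = 1.360 km/s.
Δv = Δv₁ + Δv₂ = 2.320 + 1.360 = 3.680 km/s.

Δv = 3680 m/s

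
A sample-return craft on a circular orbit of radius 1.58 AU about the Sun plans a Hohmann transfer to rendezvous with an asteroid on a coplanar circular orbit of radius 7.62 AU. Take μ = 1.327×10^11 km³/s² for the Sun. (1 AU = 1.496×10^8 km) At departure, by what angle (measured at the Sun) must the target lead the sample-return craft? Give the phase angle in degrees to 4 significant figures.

In km: r₁ = 1.58 × 1.496×10^8 = 2.36368×10^8 km; r₂ = 7.62 × 1.496×10^8 = 1.139952×10^9 km.
The Hohmann ellipse has a_t = (r₁ + r₂)/2 = 6.8816×10^8 km.
Transfer time t = π√(a_t³/μ) = 1.55686×10^8 s.
The target's mean motion on its circular orbit is ω₂ = √(μ/r₂³) = 9.46467×10^-9 rad/s.
Angle swept by the target during transfer: ω₂·t = 1.4735 rad = 84.43°.
The sample-return craft traverses 180° on the transfer ellipse, so the target must lead by 180° − 84.43° = 95.57°.

φ = 95.57°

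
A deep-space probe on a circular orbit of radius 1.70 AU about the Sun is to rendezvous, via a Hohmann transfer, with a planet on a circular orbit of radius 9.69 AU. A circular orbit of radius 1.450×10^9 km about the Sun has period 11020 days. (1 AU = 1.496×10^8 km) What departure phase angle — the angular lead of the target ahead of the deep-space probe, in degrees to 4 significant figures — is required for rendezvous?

φ = 98.90°

From Kepler's third law T² = 4π²r³/μ at r = 1.450×10^9 km, T = 11020 days = 11020 × 86400 s = 9.52128×10^8 s: μ = 4π²r³/T² = 1.32762×10^11 km³/s².
In km: r₁ = 1.70 × 1.496×10^8 = 2.5432×10^8 km; r₂ = 9.69 × 1.496×10^8 = 1.449624×10^9 km.
The Hohmann ellipse has a_t = (r₁ + r₂)/2 = 8.51972×10^8 km.
Transfer time t = π√(a_t³/μ) = 2.144×10^8 s.
The target's mean motion on its circular orbit is ω₂ = √(μ/r₂³) = 6.602×10^-9 rad/s.
Angle swept by the target during transfer: ω₂·t = 1.4155 rad = 81.10°.
The deep-space probe traverses 180° on the transfer ellipse, so the target must lead by 180° − 81.10° = 98.90°.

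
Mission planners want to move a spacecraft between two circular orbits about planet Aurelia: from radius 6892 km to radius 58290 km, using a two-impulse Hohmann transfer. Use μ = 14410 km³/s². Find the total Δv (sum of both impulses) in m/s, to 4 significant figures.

Δv = 756.4 m/s

The Hohmann ellipse has a_t = (r₁ + r₂)/2 = 32591 km.
At r₁ the circular-orbit speed is v₁ = √(μ/r₁) = 1.4460 km/s.
Transfer-orbit speed at r₁ (vis-viva equation): v_p = √[μ(2/r₁ − 1/a_t)] = 1.9338 km/s.
First burn Δv₁ = |v_p − v₁| = 0.4878 km/s.
At r₂, v₂ = √(μ/r₂) = 0.4972 km/s.
Transfer-orbit speed at r₂: v_a = √[μ(2/r₂ − 1/a_t)] = 0.2286 km/s.
Second burn Δv₂ = |v₂ − v_a| = 0.2686 km/s.
Total Δv = Δv₁ + Δv₂ = 0.7564 km/s.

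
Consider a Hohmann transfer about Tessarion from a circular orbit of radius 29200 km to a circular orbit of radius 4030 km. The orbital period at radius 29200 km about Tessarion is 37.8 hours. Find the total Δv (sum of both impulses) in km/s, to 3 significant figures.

Δv = 1.87 km/s

From Kepler's third law T² = 4π²r³/μ at r = 29200 km, T = 37.8 hours = 37.8 × 3600 s = 1.3608×10^5 s: μ = 4π²r³/T² = 53078.6 km³/s².
The Hohmann ellipse has a_t = (r₁ + r₂)/2 = 16615 km.
At r₁ the circular-orbit speed is v₁ = √(μ/r₁) = 1.3482 km/s.
Transfer-orbit speed at r₁ (vis-viva equation): v_a = √[μ(2/r₁ − 1/a_t)] = 0.66400 km/s.
First burn Δv₁ = |v_a − v₁| = 0.6842 km/s.
Circular speed at r₂: v₂ = √(μ/r₂) = 3.629 km/s.
Transfer-orbit speed at r₂: v_p = √[μ(2/r₂ − 1/a_t)] = 4.811 km/s.
Second burn Δv₂ = |v₂ − v_p| = 1.182 km/s.
Δv = Δv₁ + Δv₂ = 0.6842 + 1.182 = 1.866 km/s.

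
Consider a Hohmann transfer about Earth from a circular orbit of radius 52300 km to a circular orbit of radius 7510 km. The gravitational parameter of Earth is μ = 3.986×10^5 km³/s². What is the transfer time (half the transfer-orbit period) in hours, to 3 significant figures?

t = 7.15 hours

The Hohmann ellipse has a_t = (r₁ + r₂)/2 = 29905 km.
By Kepler's third law the transfer-orbit period is T = 2π√(a_t³/μ), so t = T/2 = 25730 s.
Converting: 25730 s ÷ 3600 s/hour = 7.15 hours.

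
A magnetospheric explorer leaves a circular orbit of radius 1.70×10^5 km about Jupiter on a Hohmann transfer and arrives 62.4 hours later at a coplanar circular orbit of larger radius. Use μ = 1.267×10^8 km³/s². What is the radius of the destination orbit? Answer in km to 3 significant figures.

r₂ = 1.56×10^6 km

Transfer time t = 62.4 hours = 2.2464×10^5 s, and t = π√(a_t³/μ).
So a_t = (μ t²/π²)^(1/3) = (1.267×10^8 × (2.2464×10^5)² / π²)^(1/3) = 8.6527×10^5 km.
Since a_t = (r₁ + r₂)/2, r₂ = 2a_t − r₁ = 2×8.6527×10^5 − 1.700×10^5 = 1.56054×10^6 km.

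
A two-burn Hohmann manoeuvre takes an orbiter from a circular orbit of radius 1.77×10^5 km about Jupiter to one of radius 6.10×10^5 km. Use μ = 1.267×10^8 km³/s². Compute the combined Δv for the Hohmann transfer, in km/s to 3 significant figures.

Δv = 11.3 km/s

Transfer-ellipse semi-major axis a_t = (r₁ + r₂)/2 = (1.770×10^5 + 6.100×10^5)/2 = 3.935×10^5 km.
Circular speed at r₁: v₁ = √(μ/r₁) = √(1.267×10^8/1.770×10^5) = 26.755 km/s.
On the transfer ellipse at r₁, vis-viva gives v_p = √[μ(2/r₁ − 1/a_t)] = 33.312 km/s.
First burn Δv₁ = |v_p − v₁| = 6.557 km/s.
At r₂, v₂ = √(μ/r₂) = 14.412 km/s.
Transfer-orbit speed at r₂: v_a = √[μ(2/r₂ − 1/a_t)] = 9.6658 km/s.
Second burn Δv₂ = |v₂ − v_a| = 4.746 km/s.
Total Δv = Δv₁ + Δv₂ = 11.30 km/s.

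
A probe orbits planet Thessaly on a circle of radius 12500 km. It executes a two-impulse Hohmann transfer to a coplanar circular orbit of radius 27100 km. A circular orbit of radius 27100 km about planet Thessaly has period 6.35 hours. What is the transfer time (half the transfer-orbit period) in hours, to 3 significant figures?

t = 1.98 hours

From Kepler's third law T² = 4π²r³/μ at r = 27100 km, T = 6.35 hours = 6.35 × 3600 s = 22860 s: μ = 4π²r³/T² = 1.50354×10^6 km³/s².
The Hohmann ellipse has a_t = (r₁ + r₂)/2 = 19800 km.
By Kepler's third law the transfer-orbit period is T = 2π√(a_t³/μ), so t = T/2 = 7138 s.
Converting: 7138 s ÷ 3600 s/hour = 1.98 hours.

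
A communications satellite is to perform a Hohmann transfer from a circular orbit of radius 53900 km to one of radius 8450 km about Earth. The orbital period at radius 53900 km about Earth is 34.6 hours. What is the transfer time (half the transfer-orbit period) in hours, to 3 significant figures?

t = 7.61 hours

From Kepler's third law T² = 4π²r³/μ at r = 53900 km, T = 34.6 hours = 34.6 × 3600 s = 1.2456×10^5 s: μ = 4π²r³/T² = 3.98445×10^5 km³/s².
Semi-major axis of the transfer orbit: a_t = (53900 + 8450)/2 = 31175 km.
Half the transfer-orbit period gives t = π√(a_t³/μ) = 27400 s.
Converting: 27400 s ÷ 3600 s/hour = 7.61 hours.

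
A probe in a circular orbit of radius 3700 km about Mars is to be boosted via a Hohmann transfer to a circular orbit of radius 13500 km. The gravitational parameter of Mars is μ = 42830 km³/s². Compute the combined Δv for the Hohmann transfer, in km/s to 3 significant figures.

Δv = 1.47 km/s

Semi-major axis of the transfer orbit: a_t = (3700 + 13500)/2 = 8600 km.
Circular speed at r₁: v₁ = √(μ/r₁) = √(42830/3700) = 3.4023 km/s.
Transfer-orbit speed at r₁ (v² = μ(2/r − 1/a)): v_p = √[μ(2/r₁ − 1/a_t)] = 4.2628 km/s.
First burn Δv₁ = |v_p − v₁| = 0.8605 km/s.
At r₂, v₂ = √(μ/r₂) = 1.7812 km/s.
Transfer-orbit speed at r₂: v_a = √[μ(2/r₂ − 1/a_t)] = 1.1683 km/s.
Second burn Δv₂ = |v₂ − v_a| = 0.6129 km/s.
Δv = Δv₁ + Δv₂ = 0.8605 + 0.6129 = 1.473 km/s.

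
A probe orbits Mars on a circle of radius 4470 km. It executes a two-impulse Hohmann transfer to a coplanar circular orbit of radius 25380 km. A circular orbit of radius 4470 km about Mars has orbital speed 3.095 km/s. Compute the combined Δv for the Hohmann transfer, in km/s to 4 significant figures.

From the circular-orbit relation v² = μ/r at r = 4470 km: μ = v²r = (3.095)² × 4470 = 42818.2 km³/s².
Semi-major axis of the transfer orbit: a_t = (4470 + 25380)/2 = 14925 km.
At r₁ the circular-orbit speed is v₁ = √(μ/r₁) = 3.095 km/s.
On the transfer ellipse at r₁, vis-viva equation gives v_p = √[μ(2/r₁ − 1/a_t)] = 4.036 km/s.
First burn Δv₁ = |v_p − v₁| = 0.9410 km/s.
At r₂, v₂ = √(μ/r₂) = 1.298879 km/s.
Transfer-orbit speed at r₂: v_a = √[μ(2/r₂ − 1/a_t)] = 0.7108291 km/s.
Second burn Δv₂ = |v₂ − v_a| = 0.5880 km/s.
Total Δv = Δv₁ + Δv₂ = 1.529 km/s.

Δv = 1.529 km/s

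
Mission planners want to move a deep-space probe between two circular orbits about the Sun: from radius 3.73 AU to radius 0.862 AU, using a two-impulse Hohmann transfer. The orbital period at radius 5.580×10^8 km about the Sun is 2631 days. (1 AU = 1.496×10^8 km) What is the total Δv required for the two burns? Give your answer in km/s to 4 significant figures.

From Kepler's third law T² = 4π²r³/μ at r = 5.580×10^8 km, T = 2631 days = 2631 × 86400 s = 2.273184×10^8 s: μ = 4π²r³/T² = 1.32737×10^11 km³/s².
In km: r₁ = 3.73 × 1.496×10^8 = 5.58008×10^8 km; r₂ = 0.862 × 1.496×10^8 = 1.289552×10^8 km.
Transfer-ellipse semi-major axis a_t = (r₁ + r₂)/2 = (5.58008×10^8 + 1.289552×10^8)/2 = 3.434816×10^8 km.
At r₁ the circular-orbit speed is v₁ = √(μ/r₁) = 15.423 km/s.
On the transfer ellipse at r₁, vis-viva equation gives v_a = √[μ(2/r₁ − 1/a_t)] = 9.4503 km/s.
First burn Δv₁ = |v_a − v₁| = 5.973 km/s.
At r₂, v₂ = √(μ/r₂) = 32.08 km/s.
Transfer-orbit speed at r₂: v_p = √[μ(2/r₂ − 1/a_t)] = 40.89 km/s.
Second burn Δv₂ = |v₂ − v_p| = 8.810 km/s.
Δv = Δv₁ + Δv₂ = 5.973 + 8.810 = 14.78 km/s.

Δv = 14.78 km/s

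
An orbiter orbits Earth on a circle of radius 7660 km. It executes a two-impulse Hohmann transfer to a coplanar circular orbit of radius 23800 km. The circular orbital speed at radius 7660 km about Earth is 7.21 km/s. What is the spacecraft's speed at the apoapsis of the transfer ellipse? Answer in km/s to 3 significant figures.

v = 2.85 km/s

From the circular-orbit relation v² = μ/r at r = 7660 km: μ = v²r = (7.21)² × 7660 = 3.98198×10^5 km³/s².
Semi-major axis of the transfer orbit: a_t = (7660 + 23800)/2 = 15730 km.
The apoapsis of the transfer ellipse is at r = 23800 km.
Applying v² = μ(2/r − 1/a_t): v = 2.854 km/s.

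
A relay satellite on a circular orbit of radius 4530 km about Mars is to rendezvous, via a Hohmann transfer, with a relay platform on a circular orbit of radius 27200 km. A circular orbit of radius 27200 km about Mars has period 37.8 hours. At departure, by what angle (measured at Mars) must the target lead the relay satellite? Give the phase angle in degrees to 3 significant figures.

From Kepler's third law T² = 4π²r³/μ at r = 27200 km, T = 37.8 hours = 37.8 × 3600 s = 1.3608×10^5 s: μ = 4π²r³/T² = 42902.0 km³/s².
The Hohmann ellipse has a_t = (r₁ + r₂)/2 = 15865 km.
Transfer time t = π√(a_t³/μ) = 30310 s.
Target angular speed ω₂ = √(μ/r₂³) = 4.617×10^-5 rad/s.
Angle swept by the target during transfer: ω₂·t = 1.3994 rad = 80.18°.
Arrival is 180° from departure on the ellipse, so φ = 180° − 80.18° = 99.8°.

φ = 99.8°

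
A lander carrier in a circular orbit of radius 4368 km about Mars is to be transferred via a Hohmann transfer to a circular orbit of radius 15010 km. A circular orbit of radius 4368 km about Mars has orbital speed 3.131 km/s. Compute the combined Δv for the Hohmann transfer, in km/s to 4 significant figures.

Δv = 1.321 km/s

From the circular-orbit relation v² = μ/r at r = 4368 km: μ = v²r = (3.131)² × 4368 = 42820.2 km³/s².
Transfer-ellipse semi-major axis a_t = (r₁ + r₂)/2 = (4368 + 15010)/2 = 9689 km.
Circular speed at r₁: v₁ = √(μ/r₁) = √(42820.2/4368) = 3.131 km/s.
Transfer-orbit speed at r₁ (v² = μ(2/r − 1/a)): v_p = √[μ(2/r₁ − 1/a_t)] = 3.897 km/s.
First burn Δv₁ = |v_p − v₁| = 0.7660 km/s.
Circular speed at r₂: v₂ = √(μ/r₂) = 1.689 km/s.
Transfer-orbit speed at r₂: v_a = √[μ(2/r₂ − 1/a_t)] = 1.134 km/s.
Second burn Δv₂ = |v₂ − v_a| = 0.5550 km/s.
Total Δv = Δv₁ + Δv₂ = 1.321 km/s.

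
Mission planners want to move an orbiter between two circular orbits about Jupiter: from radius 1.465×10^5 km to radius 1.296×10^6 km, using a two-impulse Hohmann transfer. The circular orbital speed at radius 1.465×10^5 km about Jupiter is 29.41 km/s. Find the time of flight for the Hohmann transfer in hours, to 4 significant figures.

From the circular-orbit relation v² = μ/r at r = 1.465×10^5 km: μ = v²r = (29.41)² × 1.465×10^5 = 1.26715×10^8 km³/s².
Transfer-ellipse semi-major axis a_t = (r₁ + r₂)/2 = (1.465×10^5 + 1.296×10^6)/2 = 7.2125×10^5 km.
Transfer time t = π√(a_t³/μ) = π√((7.2125×10^5)³ / 1.26715×10^8) = 1.7095×10^5 s.
Converting: 1.7095×10^5 s ÷ 3600 s/hour = 47.49 hours.

t = 47.49 hours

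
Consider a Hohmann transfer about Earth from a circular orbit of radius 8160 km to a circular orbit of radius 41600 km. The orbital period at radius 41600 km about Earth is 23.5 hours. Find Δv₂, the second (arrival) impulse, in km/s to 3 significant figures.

From Kepler's third law T² = 4π²r³/μ at r = 41600 km, T = 23.5 hours = 23.5 × 3600 s = 84600 s: μ = 4π²r³/T² = 3.97099×10^5 km³/s².
Transfer-ellipse semi-major axis a_t = (r₁ + r₂)/2 = (8160 + 41600)/2 = 24880 km.
On the circular orbit at r = 41600 km, v_c = √(μ/r) = 3.0896 km/s.
Vis-viva on the transfer ellipse at r = 41600 km gives v_t = √[μ(2/r − 1/a_t)] = 1.7694 km/s.
Δv₂ = |v_t − v_c| = |1.7694 − 3.0896| = 1.320 km/s.

Δv₂ = 1.32 km/s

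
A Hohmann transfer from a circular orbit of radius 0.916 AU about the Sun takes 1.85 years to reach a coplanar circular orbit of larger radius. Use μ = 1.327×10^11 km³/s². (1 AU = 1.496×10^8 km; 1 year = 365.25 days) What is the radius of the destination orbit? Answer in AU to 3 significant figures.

In km: r₁ = 0.916 × 1.496×10^8 = 1.370336×10^8 km.
Transfer time t = 1.85 years × 365.25 × 86400 s = 5.838156×10^7 s, and t = π√(a_t³/μ).
So a_t = (μ t²/π²)^(1/3) = (1.327×10^11 × (5.838156×10^7)² / π²)^(1/3) = 3.5786×10^8 km.
Since a_t = (r₁ + r₂)/2, r₂ = 2a_t − r₁ = 2×3.5786×10^8 − 1.370336×10^8 = 5.786864×10^8 km.
In AU: r₂ = 5.786864×10^8 / 1.496×10^8 = 3.87 AU.

r₂ = 3.87 AU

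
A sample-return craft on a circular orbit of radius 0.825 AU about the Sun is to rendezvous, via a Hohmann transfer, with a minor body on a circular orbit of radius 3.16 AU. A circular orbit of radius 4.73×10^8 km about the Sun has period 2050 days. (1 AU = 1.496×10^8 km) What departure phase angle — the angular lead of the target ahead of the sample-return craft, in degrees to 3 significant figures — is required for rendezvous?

From Kepler's third law T² = 4π²r³/μ at r = 4.73×10^8 km, T = 2050 days = 2050 × 86400 s = 1.7712×10^8 s: μ = 4π²r³/T² = 1.33170×10^11 km³/s².
In km: r₁ = 0.825 × 1.496×10^8 = 1.2342×10^8 km; r₂ = 3.16 × 1.496×10^8 = 4.72736×10^8 km.
Semi-major axis of the transfer orbit: a_t = (1.2342×10^8 + 4.72736×10^8)/2 = 2.98078×10^8 km.
Transfer time t = π√(a_t³/μ) = 4.43038×10^7 s.
The target's mean motion on its circular orbit is ω₂ = √(μ/r₂³) = 3.55039×10^-8 rad/s.
Angle swept by the target during transfer: ω₂·t = 1.57296 rad = 90.12°.
Arrival is 180° from departure on the ellipse, so φ = 180° − 90.12° = 89.9°.

φ = 89.9°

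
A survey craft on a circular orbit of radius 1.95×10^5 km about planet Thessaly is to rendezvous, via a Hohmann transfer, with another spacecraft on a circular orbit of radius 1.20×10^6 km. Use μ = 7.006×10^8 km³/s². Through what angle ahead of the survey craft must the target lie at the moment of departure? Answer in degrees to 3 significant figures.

φ = 100°

Semi-major axis of the transfer orbit: a_t = (1.950×10^5 + 1.200×10^6)/2 = 6.975×10^5 km.
The half-period of the transfer ellipse is t = π√(a_t³/μ) = 69140 s.
Target angular speed ω₂ = √(μ/r₂³) = 2.0136×10^-5 rad/s.
Angle swept by the target during transfer: ω₂·t = 1.3922 rad = 79.77°.
The survey craft traverses 180° on the transfer ellipse, so the target must lead by 180° − 79.77° = 100°.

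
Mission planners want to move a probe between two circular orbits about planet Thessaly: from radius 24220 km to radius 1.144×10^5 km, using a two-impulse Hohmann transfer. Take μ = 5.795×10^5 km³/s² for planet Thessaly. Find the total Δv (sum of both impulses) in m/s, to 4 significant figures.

Semi-major axis of the transfer orbit: a_t = (24220 + 1.144×10^5)/2 = 69310 km.
Circular speed at r₁: v₁ = √(μ/r₁) = √(5.795×10^5/24220) = 4.891 km/s.
On the transfer ellipse at r₁, v² = μ(2/r − 1/a) gives v_p = √[μ(2/r₁ − 1/a_t)] = 6.284 km/s.
First burn Δv₁ = |v_p − v₁| = 1.393 km/s.
At r₂, v₂ = √(μ/r₂) = 2.2507 km/s.
Transfer-orbit speed at r₂: v_a = √[μ(2/r₂ − 1/a_t)] = 1.3305 km/s.
Second burn Δv₂ = |v₂ − v_a| = 0.9202 km/s.
Δv = Δv₁ + Δv₂ = 1.393 + 0.9202 = 2.313 km/s.

Δv = 2313 m/s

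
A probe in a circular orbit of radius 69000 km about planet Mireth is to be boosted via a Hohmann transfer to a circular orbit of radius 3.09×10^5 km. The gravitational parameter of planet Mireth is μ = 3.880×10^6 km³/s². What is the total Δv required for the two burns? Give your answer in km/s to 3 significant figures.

Δv = 3.49 km/s

Semi-major axis of the transfer orbit: a_t = (69000 + 3.090×10^5)/2 = 1.890×10^5 km.
Circular speed at r₁: v₁ = √(μ/r₁) = √(3.880×10^6/69000) = 7.4988 km/s.
On the transfer ellipse at r₁, vis-viva equation gives v_p = √[μ(2/r₁ − 1/a_t)] = 9.5883 km/s.
First burn Δv₁ = |v_p − v₁| = 2.0895 km/s.
Circular speed at r₂: v₂ = √(μ/r₂) = 3.54353 km/s.
Transfer-orbit speed at r₂: v_a = √[μ(2/r₂ − 1/a_t)] = 2.14107 km/s.
Second burn Δv₂ = |v₂ − v_a| = 1.4025 km/s.
Δv = Δv₁ + Δv₂ = 2.0895 + 1.4025 = 3.492 km/s.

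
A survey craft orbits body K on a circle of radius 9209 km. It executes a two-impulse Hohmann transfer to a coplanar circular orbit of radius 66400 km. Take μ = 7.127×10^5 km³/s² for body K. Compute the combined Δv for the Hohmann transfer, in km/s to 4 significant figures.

Δv = 4.521 km/s

Semi-major axis of the transfer orbit: a_t = (9209 + 66400)/2 = 37804.5 km.
Circular speed at r₁: v₁ = √(μ/r₁) = √(7.127×10^5/9209) = 8.7973 km/s.
On the transfer ellipse at r₁, vis-viva equation gives v_p = √[μ(2/r₁ − 1/a_t)] = 11.659 km/s.
First burn Δv₁ = |v_p − v₁| = 2.862 km/s.
At r₂, v₂ = √(μ/r₂) = 3.276 km/s.
Transfer-orbit speed at r₂: v_a = √[μ(2/r₂ − 1/a_t)] = 1.617 km/s.
Second burn Δv₂ = |v₂ − v_a| = 1.659 km/s.
Δv = Δv₁ + Δv₂ = 2.862 + 1.659 = 4.521 km/s.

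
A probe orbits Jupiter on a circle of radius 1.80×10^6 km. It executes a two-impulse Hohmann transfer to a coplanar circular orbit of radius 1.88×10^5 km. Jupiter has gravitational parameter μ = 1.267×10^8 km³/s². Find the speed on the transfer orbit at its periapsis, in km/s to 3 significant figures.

The Hohmann ellipse has a_t = (r₁ + r₂)/2 = 9.940×10^5 km.
The periapsis of the transfer ellipse is at r = 1.880×10^5 km.
Applying v² = μ(2/r − 1/a_t): v = 34.93 km/s.

v = 34.9 km/s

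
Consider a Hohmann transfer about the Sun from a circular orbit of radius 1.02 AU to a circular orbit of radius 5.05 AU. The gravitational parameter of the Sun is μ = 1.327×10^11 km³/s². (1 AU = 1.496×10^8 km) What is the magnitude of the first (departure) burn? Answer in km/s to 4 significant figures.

Δv₁ = 8.550 km/s

In km: r₁ = 1.02 × 1.496×10^8 = 1.52592×10^8 km; r₂ = 5.05 × 1.496×10^8 = 7.5548×10^8 km.
Transfer-ellipse semi-major axis a_t = (r₁ + r₂)/2 = (1.52592×10^8 + 7.5548×10^8)/2 = 4.54036×10^8 km.
Circular speed at r = 1.52592×10^8 km: v_c = √(μ/r) = 29.49 km/s.
Vis-viva on the transfer ellipse at r = 1.52592×10^8 km gives v_t = √[μ(2/r − 1/a_t)] = 38.04 km/s.
Δv₁ = |v_t − v_c| = |38.04 − 29.49| = 8.550 km/s.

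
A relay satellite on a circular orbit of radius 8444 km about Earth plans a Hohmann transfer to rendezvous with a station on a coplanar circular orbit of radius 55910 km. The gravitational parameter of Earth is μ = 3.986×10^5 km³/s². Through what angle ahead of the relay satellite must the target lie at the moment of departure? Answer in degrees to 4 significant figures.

φ = 101.4°

Transfer-ellipse semi-major axis a_t = (r₁ + r₂)/2 = (8444 + 55910)/2 = 32177 km.
Transfer time t = π√(a_t³/μ) = 28721 s.
The target's mean motion on its circular orbit is ω₂ = √(μ/r₂³) = 4.7757×10^-5 rad/s.
Angle swept by the target during transfer: ω₂·t = 1.3716 rad = 78.59°.
The relay satellite traverses 180° on the transfer ellipse, so the target must lead by 180° − 78.59° = 101.4°.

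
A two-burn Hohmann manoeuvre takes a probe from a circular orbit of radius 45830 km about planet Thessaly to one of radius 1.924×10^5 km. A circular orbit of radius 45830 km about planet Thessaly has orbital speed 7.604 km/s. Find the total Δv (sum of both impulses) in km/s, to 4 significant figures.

From the circular-orbit relation v² = μ/r at r = 45830 km: μ = v²r = (7.604)² × 45830 = 2.64993×10^6 km³/s².
The Hohmann ellipse has a_t = (r₁ + r₂)/2 = 1.19115×10^5 km.
At r₁ the circular-orbit speed is v₁ = √(μ/r₁) = 7.604 km/s.
Transfer-orbit speed at r₁ (v² = μ(2/r − 1/a)): v_p = √[μ(2/r₁ − 1/a_t)] = 9.664 km/s.
First burn Δv₁ = |v_p − v₁| = 2.060 km/s.
At r₂, v₂ = √(μ/r₂) = 3.711 km/s.
Transfer-orbit speed at r₂: v_a = √[μ(2/r₂ − 1/a_t)] = 2.302 km/s.
Second burn Δv₂ = |v₂ − v_a| = 1.409 km/s.
Δv = Δv₁ + Δv₂ = 2.060 + 1.409 = 3.469 km/s.

Δv = 3.469 km/s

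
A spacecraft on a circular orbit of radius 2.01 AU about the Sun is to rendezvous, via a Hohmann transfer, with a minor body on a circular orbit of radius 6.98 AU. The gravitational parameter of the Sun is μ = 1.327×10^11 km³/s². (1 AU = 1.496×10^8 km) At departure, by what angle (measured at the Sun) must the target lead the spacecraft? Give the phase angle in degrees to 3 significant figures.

φ = 87.0°

In km: r₁ = 2.01 × 1.496×10^8 = 3.00696×10^8 km; r₂ = 6.98 × 1.496×10^8 = 1.044208×10^9 km.
Transfer-ellipse semi-major axis a_t = (r₁ + r₂)/2 = (3.00696×10^8 + 1.044208×10^9)/2 = 6.72452×10^8 km.
The half-period of the transfer ellipse is t = π√(a_t³/μ) = 1.50386×10^8 s.
The target's mean motion on its circular orbit is ω₂ = √(μ/r₂³) = 1.07958×10^-8 rad/s.
Angle swept by the target during transfer: ω₂·t = 1.6235 rad = 93.02°.
Arrival is 180° from departure on the ellipse, so φ = 180° − 93.02° = 87.0°.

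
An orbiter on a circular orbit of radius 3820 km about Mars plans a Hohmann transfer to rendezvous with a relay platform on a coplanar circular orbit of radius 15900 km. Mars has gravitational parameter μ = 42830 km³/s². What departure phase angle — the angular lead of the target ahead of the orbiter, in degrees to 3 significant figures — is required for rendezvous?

Transfer-ellipse semi-major axis a_t = (r₁ + r₂)/2 = (3820 + 15900)/2 = 9860 km.
The half-period of the transfer ellipse is t = π√(a_t³/μ) = 14862.5 s.
Target angular speed ω₂ = √(μ/r₂³) = 1.03223×10^-4 rad/s.
Angle swept by the target during transfer: ω₂·t = 1.5342 rad = 87.90°.
The orbiter traverses 180° on the transfer ellipse, so the target must lead by 180° − 87.90° = 92.1°.

φ = 92.1°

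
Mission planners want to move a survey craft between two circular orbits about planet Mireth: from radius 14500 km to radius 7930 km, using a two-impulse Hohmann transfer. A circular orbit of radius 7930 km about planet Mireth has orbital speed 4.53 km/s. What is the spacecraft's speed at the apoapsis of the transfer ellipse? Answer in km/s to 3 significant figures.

From the circular-orbit relation v² = μ/r at r = 7930 km: μ = v²r = (4.53)² × 7930 = 1.62731×10^5 km³/s².
The Hohmann ellipse has a_t = (r₁ + r₂)/2 = 11215 km.
At apoapsis, r = 14500 km.
Applying v² = μ(2/r − 1/a_t): v = 2.817 km/s.

v = 2.82 km/s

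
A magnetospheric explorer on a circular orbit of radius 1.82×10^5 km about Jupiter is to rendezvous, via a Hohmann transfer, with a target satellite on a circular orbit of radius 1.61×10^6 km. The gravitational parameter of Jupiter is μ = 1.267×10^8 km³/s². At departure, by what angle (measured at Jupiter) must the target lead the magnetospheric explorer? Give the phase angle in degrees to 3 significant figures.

φ = 105°

Transfer-ellipse semi-major axis a_t = (r₁ + r₂)/2 = (1.820×10^5 + 1.610×10^6)/2 = 8.960×10^5 km.
Transfer time t = π√(a_t³/μ) = 2.3671×10^5 s.
Target angular speed ω₂ = √(μ/r₂³) = 5.5100×10^-6 rad/s.
Angle swept by the target during transfer: ω₂·t = 1.3043 rad = 74.73°.
The magnetospheric explorer traverses 180° on the transfer ellipse, so the target must lead by 180° − 74.73° = 105°.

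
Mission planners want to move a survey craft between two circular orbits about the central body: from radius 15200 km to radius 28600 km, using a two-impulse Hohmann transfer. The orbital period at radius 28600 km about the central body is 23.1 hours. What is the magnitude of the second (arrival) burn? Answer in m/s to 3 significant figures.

From Kepler's third law T² = 4π²r³/μ at r = 28600 km, T = 23.1 hours = 23.1 × 3600 s = 83160 s: μ = 4π²r³/T² = 1.33545×10^5 km³/s².
The Hohmann ellipse has a_t = (r₁ + r₂)/2 = 21900 km.
Circular speed at r = 28600 km: v_c = √(μ/r) = 2.16088 km/s.
Transfer-orbit speed at the same r (vis-viva, a = a_t): v_t = √[μ(2/r − 1/a_t)] = 1.80024 km/s.
Δv₂ = |v_t − v_c| = |1.80024 − 2.16088| = 0.3606 km/s.

Δv₂ = 361 m/s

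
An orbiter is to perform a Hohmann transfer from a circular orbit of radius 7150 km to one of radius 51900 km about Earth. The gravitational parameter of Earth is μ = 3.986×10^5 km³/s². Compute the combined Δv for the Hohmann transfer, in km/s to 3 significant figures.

Transfer-ellipse semi-major axis a_t = (r₁ + r₂)/2 = (7150 + 51900)/2 = 29525 km.
At r₁ the circular-orbit speed is v₁ = √(μ/r₁) = 7.4665 km/s.
On the transfer ellipse at r₁, vis-viva equation gives v_p = √[μ(2/r₁ − 1/a_t)] = 9.8993 km/s.
First burn Δv₁ = |v_p − v₁| = 2.4328 km/s.
Circular speed at r₂: v₂ = √(μ/r₂) = 2.7713 km/s.
Transfer-orbit speed at r₂: v_a = √[μ(2/r₂ − 1/a_t)] = 1.3638 km/s.
Second burn Δv₂ = |v₂ − v_a| = 1.4075 km/s.
Δv = Δv₁ + Δv₂ = 2.4328 + 1.4075 = 3.840 km/s.

Δv = 3.84 km/s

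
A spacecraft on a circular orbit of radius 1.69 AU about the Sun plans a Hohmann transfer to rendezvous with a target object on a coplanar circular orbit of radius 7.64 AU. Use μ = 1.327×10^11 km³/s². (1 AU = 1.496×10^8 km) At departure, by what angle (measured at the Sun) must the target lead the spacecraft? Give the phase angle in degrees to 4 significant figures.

In km: r₁ = 1.69 × 1.496×10^8 = 2.52824×10^8 km; r₂ = 7.64 × 1.496×10^8 = 1.142944×10^9 km.
The Hohmann ellipse has a_t = (r₁ + r₂)/2 = 6.97884×10^8 km.
The half-period of the transfer ellipse is t = π√(a_t³/μ) = 1.58997×10^8 s.
The target's mean motion on its circular orbit is ω₂ = √(μ/r₂³) = 9.42753×10^-9 rad/s.
Angle swept by the target during transfer: ω₂·t = 1.49895 rad = 85.88°.
Arrival is 180° from departure on the ellipse, so φ = 180° − 85.88° = 94.12°.

φ = 94.12°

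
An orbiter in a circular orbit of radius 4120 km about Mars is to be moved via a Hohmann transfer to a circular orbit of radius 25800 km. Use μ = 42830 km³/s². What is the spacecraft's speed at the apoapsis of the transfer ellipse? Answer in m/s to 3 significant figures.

Semi-major axis of the transfer orbit: a_t = (4120 + 25800)/2 = 14960 km.
At apoapsis, r = 25800 km.
Applying v² = μ(2/r − 1/a_t): v = 0.6762 km/s.

v = 676 m/s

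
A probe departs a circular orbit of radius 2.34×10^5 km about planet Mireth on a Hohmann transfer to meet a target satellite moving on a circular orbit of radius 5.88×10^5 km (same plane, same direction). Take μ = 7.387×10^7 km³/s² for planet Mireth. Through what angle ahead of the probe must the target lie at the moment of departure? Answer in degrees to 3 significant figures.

φ = 74.8°

Semi-major axis of the transfer orbit: a_t = (2.340×10^5 + 5.880×10^5)/2 = 4.110×10^5 km.
The half-period of the transfer ellipse is t = π√(a_t³/μ) = 96310 s.
Target angular speed ω₂ = √(μ/r₂³) = 1.906×10^-5 rad/s.
Angle swept by the target during transfer: ω₂·t = 1.836 rad = 105.2°.
Arrival is 180° from departure on the ellipse, so φ = 180° − 105.2° = 74.8°.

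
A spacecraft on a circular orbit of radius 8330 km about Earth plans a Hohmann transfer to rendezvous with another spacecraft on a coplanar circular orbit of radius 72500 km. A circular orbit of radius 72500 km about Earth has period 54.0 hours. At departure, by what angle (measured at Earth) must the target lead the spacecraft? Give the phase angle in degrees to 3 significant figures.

From Kepler's third law T² = 4π²r³/μ at r = 72500 km, T = 54.0 hours = 54.0 × 3600 s = 1.944×10^5 s: μ = 4π²r³/T² = 3.98090×10^5 km³/s².
The Hohmann ellipse has a_t = (r₁ + r₂)/2 = 40415 km.
The half-period of the transfer ellipse is t = π√(a_t³/μ) = 40455 s.
Target angular speed ω₂ = √(μ/r₂³) = 3.2321×10^-5 rad/s.
Angle swept by the target during transfer: ω₂·t = 1.30755 rad = 74.92°.
The spacecraft traverses 180° on the transfer ellipse, so the target must lead by 180° − 74.92° = 105°.

φ = 105°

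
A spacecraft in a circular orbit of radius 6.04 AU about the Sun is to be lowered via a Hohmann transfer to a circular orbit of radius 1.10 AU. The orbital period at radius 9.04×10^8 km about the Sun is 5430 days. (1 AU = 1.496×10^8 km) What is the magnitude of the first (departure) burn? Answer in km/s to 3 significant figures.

Δv₁ = 5.39 km/s

From Kepler's third law T² = 4π²r³/μ at r = 9.04×10^8 km, T = 5430 days = 5430 × 86400 s = 4.69152×10^8 s: μ = 4π²r³/T² = 1.32507×10^11 km³/s².
In km: r₁ = 6.04 × 1.496×10^8 = 9.03584×10^8 km; r₂ = 1.10 × 1.496×10^8 = 1.6456×10^8 km.
The Hohmann ellipse has a_t = (r₁ + r₂)/2 = 5.34072×10^8 km.
On the circular orbit at r = 9.03584×10^8 km, v_c = √(μ/r) = 12.11 km/s.
Vis-viva on the transfer ellipse at r = 9.03584×10^8 km gives v_t = √[μ(2/r − 1/a_t)] = 6.722 km/s.
Δv₁ = |v_t − v_c| = |6.722 − 12.11| = 5.388 km/s.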